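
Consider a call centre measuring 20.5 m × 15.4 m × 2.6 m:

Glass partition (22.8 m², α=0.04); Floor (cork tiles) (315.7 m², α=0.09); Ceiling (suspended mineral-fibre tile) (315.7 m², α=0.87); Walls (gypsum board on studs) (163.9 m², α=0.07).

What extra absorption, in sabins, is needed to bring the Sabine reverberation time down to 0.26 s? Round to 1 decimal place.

Summing Sᵢαᵢ: 0.912 + 28.413 + 274.659 + 11.473 → A₁ = 315.457 sabins.
For T = 0.26 s, need A₂ = 0.161·V/T = 0.161·820.82/0.26 = 508.277 sabins.
ΔA = A₂ − A₁ = 508.277 − 315.457 = 192.8 sabins.

192.8 sabins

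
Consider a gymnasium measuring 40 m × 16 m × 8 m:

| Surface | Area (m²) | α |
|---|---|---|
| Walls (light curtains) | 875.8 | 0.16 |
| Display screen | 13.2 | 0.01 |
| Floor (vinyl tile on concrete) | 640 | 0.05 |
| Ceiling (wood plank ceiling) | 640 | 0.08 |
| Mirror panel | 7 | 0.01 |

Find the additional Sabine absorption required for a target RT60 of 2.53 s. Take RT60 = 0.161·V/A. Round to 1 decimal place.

Summing Sᵢαᵢ: 140.128 + 0.132 + 32.000 + 51.200 + 0.070 → A₁ = 223.530 sabins.
Target A₂ = 0.161·5120/2.53 = 325.818 sabins (V = 5120 m³).
Additional absorption ΔA = 325.818 − 223.530 = 102.3 sabins.

102.3 sabins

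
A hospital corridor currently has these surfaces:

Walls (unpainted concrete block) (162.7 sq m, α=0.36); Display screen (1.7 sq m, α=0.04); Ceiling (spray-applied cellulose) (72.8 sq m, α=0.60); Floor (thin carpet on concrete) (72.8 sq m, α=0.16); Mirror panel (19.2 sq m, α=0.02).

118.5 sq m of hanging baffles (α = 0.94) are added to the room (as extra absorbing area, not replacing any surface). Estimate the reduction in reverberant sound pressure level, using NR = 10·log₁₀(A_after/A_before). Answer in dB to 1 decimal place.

Total absorption A_before = 162.7*0.36 + 1.7*0.04 + 72.8*0.60 + 72.8*0.16 + 19.2*0.02
  = 58.572 + 0.068 + 43.680 + 11.648 + 0.384 = 114.352 sq m sabins.
Added absorption = 118.5 × 0.94 = 111.390 sabins.
New total A_after = 225.742 sabins.
Reduction = 10 log₁₀(A_after/A_before) = 10 log₁₀(1.9741) = 3.0 dB.

3.0 dB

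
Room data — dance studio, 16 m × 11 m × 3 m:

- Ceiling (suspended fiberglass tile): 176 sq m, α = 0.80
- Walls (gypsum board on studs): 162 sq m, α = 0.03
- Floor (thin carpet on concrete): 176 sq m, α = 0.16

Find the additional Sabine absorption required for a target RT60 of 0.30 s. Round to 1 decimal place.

Equivalent absorption area: A₁ = 176×0.80 + 162×0.03 + 176×0.16 = 173.820 sq m.
Target A₂ = 0.161·528/0.30 = 283.360 sabins (V = 528 m³).
Shortfall: 283.360 − 173.820 = 109.5 sabins.

109.5 sabins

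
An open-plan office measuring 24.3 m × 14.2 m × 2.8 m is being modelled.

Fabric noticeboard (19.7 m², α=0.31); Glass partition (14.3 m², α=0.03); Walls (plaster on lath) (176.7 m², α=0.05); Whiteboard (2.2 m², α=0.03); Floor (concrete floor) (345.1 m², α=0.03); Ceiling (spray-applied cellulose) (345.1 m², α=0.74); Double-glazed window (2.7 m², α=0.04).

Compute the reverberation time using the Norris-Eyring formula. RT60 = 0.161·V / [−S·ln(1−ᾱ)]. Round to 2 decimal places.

0.46 seconds

Total surface area S = 19.7 + 14.3 + 176.7 + 2.2 + 345.1 + 345.1 + 2.7 = 905.8 m².
Absorption A = 19.7×0.31 + 14.3×0.03 + 176.7×0.05 + 2.2×0.03 + 345.1×0.03 + 345.1×0.74 + 2.7×0.04 = 281.272 sabins.
ᾱ = 281.272 / 905.8 = 0.3105.
Eyring denominator: −S ln(1−ᾱ) = 336.766.
V = 24.3 × 14.2 × 2.8 = 966.168 m³.
RT60 = 0.161 × 966.168 / 336.766 = 0.46 s.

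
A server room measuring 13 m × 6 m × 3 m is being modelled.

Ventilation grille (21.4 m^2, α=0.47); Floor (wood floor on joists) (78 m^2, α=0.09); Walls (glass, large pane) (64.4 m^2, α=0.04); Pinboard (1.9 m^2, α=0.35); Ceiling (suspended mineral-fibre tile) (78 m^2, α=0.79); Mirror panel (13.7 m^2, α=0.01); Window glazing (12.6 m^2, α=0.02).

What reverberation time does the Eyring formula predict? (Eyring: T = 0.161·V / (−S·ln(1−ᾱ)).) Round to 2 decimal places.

Total surface area S = 21.4 + 78 + 64.4 + 1.9 + 78 + 13.7 + 12.6 = 270.0 m^2.
Absorption A = 21.4·0.47 + 78·0.09 + 64.4·0.04 + 1.9·0.35 + 78·0.79 + 13.7·0.01 + 12.6·0.02 = 82.328 sabins.
ᾱ = 82.328 / 270.0 = 0.3049.
−S·ln(1−ᾱ) = −270.0 × ln(1 − 0.3049) = 98.199.
V = 13 × 6 × 3 = 234 m³.
RT60 = 0.161 × 234 / 98.199 = 0.38 s.

0.38 s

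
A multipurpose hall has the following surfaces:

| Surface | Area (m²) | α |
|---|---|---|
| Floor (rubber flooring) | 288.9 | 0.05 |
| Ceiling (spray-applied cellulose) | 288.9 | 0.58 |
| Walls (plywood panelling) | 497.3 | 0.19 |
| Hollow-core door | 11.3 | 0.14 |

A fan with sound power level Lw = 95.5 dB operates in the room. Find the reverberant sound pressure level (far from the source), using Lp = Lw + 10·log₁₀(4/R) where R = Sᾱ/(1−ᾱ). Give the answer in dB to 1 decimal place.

A = 278.076 sabins; S = 1086.4 m².
ᾱ = 0.2560, so room constant R = A/(1−ᾱ) = 373.758 m².
Lp = Lw + 10 log₁₀(4/R) = 95.5 -19.71 = 75.8 dB.

75.8 dB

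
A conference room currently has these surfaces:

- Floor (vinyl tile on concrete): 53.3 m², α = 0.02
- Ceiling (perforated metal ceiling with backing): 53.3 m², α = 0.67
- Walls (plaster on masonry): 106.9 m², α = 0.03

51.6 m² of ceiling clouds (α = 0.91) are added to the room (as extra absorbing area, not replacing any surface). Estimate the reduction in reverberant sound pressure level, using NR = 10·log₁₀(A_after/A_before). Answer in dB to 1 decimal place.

A_before = Σ Sᵢαᵢ = 53.3*0.02 + 53.3*0.67 + 106.9*0.03 = 39.984 sabins.
Treatment contributes 51.6·0.91 = 46.956 sabins.
A_after = 39.984 + 46.956 = 86.940 sabins.
NR = 10·log₁₀(86.940/39.984) = 3.4 dB.

3.4 dB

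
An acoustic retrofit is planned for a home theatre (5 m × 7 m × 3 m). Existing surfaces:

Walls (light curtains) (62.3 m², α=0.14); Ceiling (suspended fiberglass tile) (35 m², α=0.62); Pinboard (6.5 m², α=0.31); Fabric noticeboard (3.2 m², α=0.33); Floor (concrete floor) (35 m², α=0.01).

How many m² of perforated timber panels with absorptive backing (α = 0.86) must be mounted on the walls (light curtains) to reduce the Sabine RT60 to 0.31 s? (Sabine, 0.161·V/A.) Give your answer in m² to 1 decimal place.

Equivalent absorption area: A₁ = 62.3×0.14 + 35×0.62 + 6.5×0.31 + 3.2×0.33 + 35×0.01 = 33.843 m².
V = 105 m³. Target absorption A₂ = 0.161 × 105 / 0.31 = 54.532 sabins.
ΔA needed = 54.532 − 33.843 = 20.689 sabins.
Each m² of panel replacing the walls (light curtains) adds (0.86 − 0.14) = 0.72 sabins.
Area = ΔA/Δα = 20.689/0.72 = 28.7 m².

28.7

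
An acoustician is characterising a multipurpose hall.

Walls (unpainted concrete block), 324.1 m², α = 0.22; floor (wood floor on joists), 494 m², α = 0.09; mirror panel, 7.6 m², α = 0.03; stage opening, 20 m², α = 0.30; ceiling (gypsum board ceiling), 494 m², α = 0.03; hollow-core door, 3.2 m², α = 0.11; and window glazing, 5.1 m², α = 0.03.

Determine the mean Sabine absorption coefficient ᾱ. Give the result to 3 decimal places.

0.102

S = Σ Sᵢ = 324.1 + 494 + 7.6 + 20 + 494 + 3.2 + 5.1 = 1348.0 m².
Σ(Sᵢαᵢ) = 324.1×0.22 + 494×0.09 + 7.6×0.03 + 20×0.30 + 494×0.03 + 3.2×0.11 + 5.1×0.03 = 137.315.
ᾱ = A/S = 0.102.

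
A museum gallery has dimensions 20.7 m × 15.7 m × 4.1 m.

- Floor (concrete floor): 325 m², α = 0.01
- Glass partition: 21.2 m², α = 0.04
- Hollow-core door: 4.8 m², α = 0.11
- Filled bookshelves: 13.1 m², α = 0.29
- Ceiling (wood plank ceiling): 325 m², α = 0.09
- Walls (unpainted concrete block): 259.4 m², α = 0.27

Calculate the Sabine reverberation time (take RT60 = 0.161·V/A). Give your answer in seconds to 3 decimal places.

1.992 s

A = Σ Sᵢαᵢ = 325*0.01 + 21.2*0.04 + 4.8*0.11 + 13.1*0.29 + 325*0.09 + 259.4*0.27 = 107.713 sabins.
V = 20.7·15.7·4.1 = 1332.459 m³.
Sabine: RT60 = 0.161 × 1332.459 / 107.713 = 1.992 s.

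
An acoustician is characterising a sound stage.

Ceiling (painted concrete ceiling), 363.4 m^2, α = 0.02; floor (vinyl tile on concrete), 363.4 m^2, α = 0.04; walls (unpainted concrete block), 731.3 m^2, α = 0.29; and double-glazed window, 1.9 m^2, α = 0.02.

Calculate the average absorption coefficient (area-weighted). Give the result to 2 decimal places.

S = Σ Sᵢ = 363.4 + 363.4 + 731.3 + 1.9 = 1460.0 m^2.
Σ(Sᵢαᵢ) = 363.4·0.02 + 363.4·0.04 + 731.3·0.29 + 1.9·0.02 = 233.919.
ᾱ = 233.919 / 1460.0 = 0.16.

0.16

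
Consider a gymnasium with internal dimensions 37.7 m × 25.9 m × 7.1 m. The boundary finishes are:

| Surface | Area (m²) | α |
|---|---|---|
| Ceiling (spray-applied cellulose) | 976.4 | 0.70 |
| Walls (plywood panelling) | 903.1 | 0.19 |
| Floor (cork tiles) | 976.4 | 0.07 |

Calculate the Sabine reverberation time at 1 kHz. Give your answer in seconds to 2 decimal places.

1.21 s

A = Σ Sᵢαᵢ = 976.4×0.70 + 903.1×0.19 + 976.4×0.07 = 923.417 sabins.
Room volume: 6932.653 m³.
RT60 = 0.161 · V / A = 0.161 × 6932.653 / 923.417 = 1.21 s.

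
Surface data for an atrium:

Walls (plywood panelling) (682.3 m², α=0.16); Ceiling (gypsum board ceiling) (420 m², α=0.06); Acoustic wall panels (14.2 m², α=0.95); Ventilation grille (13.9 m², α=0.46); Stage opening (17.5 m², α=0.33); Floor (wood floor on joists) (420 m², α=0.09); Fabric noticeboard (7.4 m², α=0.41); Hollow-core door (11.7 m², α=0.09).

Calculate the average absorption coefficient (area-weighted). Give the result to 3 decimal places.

0.127

S = Σ Sᵢ = 682.3 + 420 + 14.2 + 13.9 + 17.5 + 420 + 7.4 + 11.7 = 1587.0 m².
Σ(Sᵢαᵢ) = 682.3×0.16 + 420×0.06 + 14.2×0.95 + 13.9×0.46 + 17.5×0.33 + 420×0.09 + 7.4×0.41 + 11.7×0.09 = 201.914.
ᾱ = 201.914 / 1587.0 = 0.127.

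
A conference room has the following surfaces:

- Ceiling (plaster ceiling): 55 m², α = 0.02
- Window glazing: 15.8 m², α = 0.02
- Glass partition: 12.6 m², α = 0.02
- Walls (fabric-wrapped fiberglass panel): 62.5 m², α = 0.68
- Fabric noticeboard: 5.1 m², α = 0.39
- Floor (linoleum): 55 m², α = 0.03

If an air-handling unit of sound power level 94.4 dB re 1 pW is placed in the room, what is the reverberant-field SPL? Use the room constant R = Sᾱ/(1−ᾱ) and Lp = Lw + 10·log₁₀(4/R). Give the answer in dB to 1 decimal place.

Σ(Sᵢαᵢ) = 55·0.02 + 15.8·0.02 + 12.6·0.02 + 62.5·0.68 + 5.1·0.39 + 55·0.03 = 47.807; total area S = 206.0 m².
ᾱ = 47.807/206.0 = 0.2321; R = Sᾱ/(1−ᾱ) = 47.807/(1−0.2321) = 62.257 m².
Lp = 94.4 + 10·log₁₀(4/62.257) = 94.4 + (-11.92) = 82.5 dB.

82.5 dB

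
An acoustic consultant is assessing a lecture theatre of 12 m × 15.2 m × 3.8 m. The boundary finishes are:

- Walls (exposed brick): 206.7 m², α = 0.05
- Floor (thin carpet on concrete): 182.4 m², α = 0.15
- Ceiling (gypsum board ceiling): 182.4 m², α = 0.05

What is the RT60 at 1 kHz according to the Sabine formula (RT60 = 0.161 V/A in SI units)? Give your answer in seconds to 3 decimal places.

2.384 seconds

A = Σ Sᵢαᵢ = 206.7*0.05 + 182.4*0.15 + 182.4*0.05 = 46.815 sabins.
Volume V = 12 × 15.2 × 3.8 = 693.12 m³.
Sabine: RT60 = 0.161 × 693.12 / 46.815 = 2.384 s.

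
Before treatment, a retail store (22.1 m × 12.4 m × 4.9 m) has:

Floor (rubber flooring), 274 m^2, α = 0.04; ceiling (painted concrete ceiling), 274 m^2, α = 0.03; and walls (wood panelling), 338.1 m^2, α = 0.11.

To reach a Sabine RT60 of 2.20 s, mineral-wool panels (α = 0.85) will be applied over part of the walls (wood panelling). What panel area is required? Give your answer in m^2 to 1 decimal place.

56.6

Equivalent absorption area: A₁ = 274*0.04 + 274*0.03 + 338.1*0.11 = 56.371 m^2.
V = 1342.796 m³. Target absorption A₂ = 0.161 × 1342.796 / 2.20 = 98.268 sabins.
ΔA needed = 98.268 − 56.371 = 41.897 sabins.
Net gain per m^2: Δα = 0.85 − 0.11 = 0.74.
Area = ΔA/Δα = 41.897/0.74 = 56.6 m^2.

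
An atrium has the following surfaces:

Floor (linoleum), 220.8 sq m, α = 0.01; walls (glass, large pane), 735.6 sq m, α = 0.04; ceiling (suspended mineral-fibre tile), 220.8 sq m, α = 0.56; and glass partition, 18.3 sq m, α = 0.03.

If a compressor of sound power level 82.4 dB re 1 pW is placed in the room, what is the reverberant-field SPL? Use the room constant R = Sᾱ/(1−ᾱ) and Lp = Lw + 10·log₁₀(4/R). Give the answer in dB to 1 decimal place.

A = 155.829 sabins; S = 1195.5 sq m.
ᾱ = 0.1303, so room constant R = A/(1−ᾱ) = 179.176 sq m.
Lp = Lw + 10 log₁₀(4/R) = 82.4 -16.51 = 65.9 dB.

65.9 dB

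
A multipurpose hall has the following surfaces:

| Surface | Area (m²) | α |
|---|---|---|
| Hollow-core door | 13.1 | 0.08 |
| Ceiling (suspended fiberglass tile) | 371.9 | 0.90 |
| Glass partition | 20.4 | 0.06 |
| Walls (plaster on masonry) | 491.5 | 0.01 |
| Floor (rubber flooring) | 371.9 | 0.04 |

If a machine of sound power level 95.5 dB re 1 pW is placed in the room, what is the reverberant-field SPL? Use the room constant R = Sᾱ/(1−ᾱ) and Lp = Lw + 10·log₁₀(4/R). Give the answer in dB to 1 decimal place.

A = 356.773 sabins; S = 1268.8 m².
ᾱ = 356.773/1268.8 = 0.2812; R = Sᾱ/(1−ᾱ) = 356.773/(1−0.2812) = 496.345 m².
Lp = Lw + 10 log₁₀(4/R) = 95.5 -20.94 = 74.6 dB.

74.6 dB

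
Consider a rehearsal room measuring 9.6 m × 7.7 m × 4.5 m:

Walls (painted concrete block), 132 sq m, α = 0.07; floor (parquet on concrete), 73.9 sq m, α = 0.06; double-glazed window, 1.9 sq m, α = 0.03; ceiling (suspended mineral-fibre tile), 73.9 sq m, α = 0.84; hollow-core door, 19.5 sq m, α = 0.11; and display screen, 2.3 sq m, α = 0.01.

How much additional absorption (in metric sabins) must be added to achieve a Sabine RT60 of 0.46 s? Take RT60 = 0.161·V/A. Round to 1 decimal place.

A₁ = Σ Sᵢαᵢ = 132*0.07 + 73.9*0.06 + 1.9*0.03 + 73.9*0.84 + 19.5*0.11 + 2.3*0.01 = 77.975 sabins.
V = 332.64 m³. Required absorption A₂ = 0.161 × 332.64 / 0.46 = 116.424 sabins.
ΔA = A₂ − A₁ = 116.424 − 77.975 = 38.4 sabins.

38.4 sabins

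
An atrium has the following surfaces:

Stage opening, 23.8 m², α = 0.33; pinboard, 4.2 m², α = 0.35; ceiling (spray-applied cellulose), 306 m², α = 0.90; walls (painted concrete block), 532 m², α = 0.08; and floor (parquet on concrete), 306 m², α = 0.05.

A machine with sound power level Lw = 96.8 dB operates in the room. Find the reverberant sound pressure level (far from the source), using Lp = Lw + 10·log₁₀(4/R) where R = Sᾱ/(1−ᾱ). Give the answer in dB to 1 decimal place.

76.0 dB

A = 342.584 sabins; S = 1172.0 m².
ᾱ = 342.584/1172.0 = 0.2923; R = Sᾱ/(1−ᾱ) = 342.584/(1−0.2923) = 484.081 m².
Lp = Lw + 10 log₁₀(4/R) = 96.8 -20.83 = 76.0 dB.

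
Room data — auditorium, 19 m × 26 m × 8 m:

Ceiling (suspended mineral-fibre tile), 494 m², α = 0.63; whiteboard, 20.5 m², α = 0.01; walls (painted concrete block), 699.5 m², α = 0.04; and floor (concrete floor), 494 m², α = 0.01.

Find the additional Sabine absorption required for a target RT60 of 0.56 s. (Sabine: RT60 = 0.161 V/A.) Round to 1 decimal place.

A₁ = Σ Sᵢαᵢ = 494*0.63 + 20.5*0.01 + 699.5*0.04 + 494*0.01 = 344.345 sabins.
V = 3952 m³. Required absorption A₂ = 0.161 × 3952 / 0.56 = 1136.200 sabins.
ΔA = A₂ − A₁ = 1136.200 − 344.345 = 791.9 sabins.

791.9 sabins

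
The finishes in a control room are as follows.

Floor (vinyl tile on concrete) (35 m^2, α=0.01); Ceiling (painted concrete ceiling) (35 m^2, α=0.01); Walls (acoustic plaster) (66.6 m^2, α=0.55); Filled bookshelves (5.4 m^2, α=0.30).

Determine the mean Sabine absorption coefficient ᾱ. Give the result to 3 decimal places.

S = Σ Sᵢ = 35 + 35 + 66.6 + 5.4 = 142.0 m^2.
Σ(Sᵢαᵢ) = 35·0.01 + 35·0.01 + 66.6·0.55 + 5.4·0.30 = 38.950.
ᾱ = A/S = 0.274.

0.274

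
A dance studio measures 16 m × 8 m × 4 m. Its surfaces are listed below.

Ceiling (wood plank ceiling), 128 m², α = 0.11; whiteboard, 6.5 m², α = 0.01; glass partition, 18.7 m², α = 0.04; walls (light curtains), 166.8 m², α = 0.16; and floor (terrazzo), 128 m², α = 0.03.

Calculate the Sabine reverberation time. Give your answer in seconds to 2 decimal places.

1.81 s

Equivalent absorption area: A = 128×0.11 + 6.5×0.01 + 18.7×0.04 + 166.8×0.16 + 128×0.03 = 45.421 m².
V = 16·8·4 = 512 m³.
Sabine: RT60 = 0.161 × 512 / 45.421 = 1.81 s.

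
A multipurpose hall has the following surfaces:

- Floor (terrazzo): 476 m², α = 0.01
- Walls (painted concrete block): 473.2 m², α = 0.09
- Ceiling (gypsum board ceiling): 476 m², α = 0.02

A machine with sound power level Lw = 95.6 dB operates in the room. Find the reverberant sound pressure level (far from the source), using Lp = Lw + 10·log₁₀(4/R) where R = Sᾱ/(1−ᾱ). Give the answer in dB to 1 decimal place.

A = 56.868 sabins; S = 1425.2 m².
ᾱ = 0.0399, so room constant R = A/(1−ᾱ) = 59.231 m².
Lp = Lw + 10 log₁₀(4/R) = 95.6 -11.70 = 83.9 dB.

83.9 dB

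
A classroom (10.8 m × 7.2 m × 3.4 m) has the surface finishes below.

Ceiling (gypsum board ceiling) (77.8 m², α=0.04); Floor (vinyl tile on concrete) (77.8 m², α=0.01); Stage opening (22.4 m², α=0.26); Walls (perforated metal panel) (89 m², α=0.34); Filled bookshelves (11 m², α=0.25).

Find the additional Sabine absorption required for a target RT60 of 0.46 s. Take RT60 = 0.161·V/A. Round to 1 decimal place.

49.8 sabins

Summing Sᵢαᵢ: 3.112 + 0.778 + 5.824 + 30.260 + 2.750 → A₁ = 42.724 sabins.
For T = 0.46 s, need A₂ = 0.161·V/T = 0.161·264.384/0.46 = 92.534 sabins.
Shortfall: 92.534 − 42.724 = 49.8 sabins.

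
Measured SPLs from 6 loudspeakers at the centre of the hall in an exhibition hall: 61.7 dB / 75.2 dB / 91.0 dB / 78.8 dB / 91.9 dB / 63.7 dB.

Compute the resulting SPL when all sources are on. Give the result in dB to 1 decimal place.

94.7 dB

Converting to relative power and adding: 10^(61.7/10) + 10^(75.2/10) + 10^(91.0/10) + 10^(78.8/10) + 10^(91.9/10) + 10^(63.7/10) = 2.921e+09.
L_total = 10·log₁₀(2.921e+09) = 94.7 dB.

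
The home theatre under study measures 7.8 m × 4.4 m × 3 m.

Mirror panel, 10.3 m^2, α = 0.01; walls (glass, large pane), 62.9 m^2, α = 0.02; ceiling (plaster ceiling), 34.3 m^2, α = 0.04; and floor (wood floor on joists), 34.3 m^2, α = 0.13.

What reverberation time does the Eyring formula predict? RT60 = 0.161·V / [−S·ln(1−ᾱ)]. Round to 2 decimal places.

2.25 s

Total surface area S = 10.3 + 62.9 + 34.3 + 34.3 = 141.8 m^2.
Absorption A = 10.3×0.01 + 62.9×0.02 + 34.3×0.04 + 34.3×0.13 = 7.192 sabins.
Mean coefficient ᾱ = A/S = 0.0507.
Eyring denominator: −S ln(1−ᾱ) = 7.378.
V = 7.8 × 4.4 × 3 = 102.96 m³.
RT60 = 0.161 × 102.96 / 7.378 = 2.25 s.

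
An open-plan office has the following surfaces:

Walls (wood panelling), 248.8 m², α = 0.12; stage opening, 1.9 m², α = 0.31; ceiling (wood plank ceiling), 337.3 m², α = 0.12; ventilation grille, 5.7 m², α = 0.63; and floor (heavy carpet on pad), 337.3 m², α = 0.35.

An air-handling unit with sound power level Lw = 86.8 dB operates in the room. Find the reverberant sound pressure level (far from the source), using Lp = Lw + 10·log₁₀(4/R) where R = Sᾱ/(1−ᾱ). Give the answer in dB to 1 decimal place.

69.0 dB

Σ(Sᵢαᵢ) = 248.8×0.12 + 1.9×0.31 + 337.3×0.12 + 5.7×0.63 + 337.3×0.35 = 192.567; total area S = 931.0 m².
ᾱ = 192.567/931.0 = 0.2068; R = Sᾱ/(1−ᾱ) = 192.567/(1−0.2068) = 242.772 m².
Lp = 86.8 + 10·log₁₀(4/242.772) = 86.8 + (-17.83) = 69.0 dB.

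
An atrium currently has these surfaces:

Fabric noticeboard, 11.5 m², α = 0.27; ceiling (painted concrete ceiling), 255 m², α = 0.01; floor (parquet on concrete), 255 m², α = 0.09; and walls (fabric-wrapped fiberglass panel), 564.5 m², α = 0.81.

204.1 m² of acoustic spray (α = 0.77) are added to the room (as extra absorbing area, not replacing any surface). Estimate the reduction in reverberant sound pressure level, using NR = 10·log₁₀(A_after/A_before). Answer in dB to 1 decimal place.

1.2 dB

Summing Sᵢαᵢ: 3.105 + 2.550 + 22.950 + 457.245 → A_before = 485.850 sabins.
Added absorption = 204.1 × 0.77 = 157.157 sabins.
New total A_after = 643.007 sabins.
Reduction = 10 log₁₀(A_after/A_before) = 10 log₁₀(1.3235) = 1.2 dB.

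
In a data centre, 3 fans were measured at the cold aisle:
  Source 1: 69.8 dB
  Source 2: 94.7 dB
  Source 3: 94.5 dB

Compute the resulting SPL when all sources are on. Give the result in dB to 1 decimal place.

Sum in the linear (power) domain: Σ 10^(Lᵢ/10) = 10^(69.8/10) + 10^(94.7/10) + 10^(94.5/10) = 5.779e+09.
Combined level = 10 log₁₀(5.779e+09) = 97.6 dB.

97.6 dB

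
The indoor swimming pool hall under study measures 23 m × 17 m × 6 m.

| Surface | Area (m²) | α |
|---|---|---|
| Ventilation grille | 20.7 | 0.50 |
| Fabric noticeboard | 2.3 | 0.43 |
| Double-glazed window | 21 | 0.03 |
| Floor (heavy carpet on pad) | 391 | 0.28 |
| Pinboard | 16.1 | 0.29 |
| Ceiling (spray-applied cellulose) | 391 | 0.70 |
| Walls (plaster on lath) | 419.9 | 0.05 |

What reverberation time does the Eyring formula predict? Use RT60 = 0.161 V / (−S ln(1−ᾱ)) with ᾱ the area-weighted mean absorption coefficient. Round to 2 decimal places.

S = Σ Sᵢ = 1262.0 m².
Absorption A = 20.7·0.50 + 2.3·0.43 + 21·0.03 + 391·0.28 + 16.1·0.29 + 391·0.70 + 419.9·0.05 = 420.813 sabins.
Mean coefficient ᾱ = A/S = 0.3334.
Eyring denominator: −S ln(1−ᾱ) = 511.823.
V = 23 × 17 × 6 = 2346 m³.
RT60 = 0.161 × 2346 / 511.823 = 0.74 s.

0.74 seconds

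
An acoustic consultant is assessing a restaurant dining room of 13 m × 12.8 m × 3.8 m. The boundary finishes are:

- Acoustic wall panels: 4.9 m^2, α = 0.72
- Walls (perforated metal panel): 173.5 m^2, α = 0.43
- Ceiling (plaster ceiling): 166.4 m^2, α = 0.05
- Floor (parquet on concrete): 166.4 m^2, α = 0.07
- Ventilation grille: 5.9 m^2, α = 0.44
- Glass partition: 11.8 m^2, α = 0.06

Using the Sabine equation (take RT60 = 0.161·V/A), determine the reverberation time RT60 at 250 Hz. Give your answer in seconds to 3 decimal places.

1.004 s

Summing Sᵢαᵢ: 3.528 + 74.605 + 8.320 + 11.648 + 2.596 + 0.708 → A = 101.405 sabins.
Volume V = 13 × 12.8 × 3.8 = 632.32 m³.
Sabine: RT60 = 0.161 × 632.32 / 101.405 = 1.004 s.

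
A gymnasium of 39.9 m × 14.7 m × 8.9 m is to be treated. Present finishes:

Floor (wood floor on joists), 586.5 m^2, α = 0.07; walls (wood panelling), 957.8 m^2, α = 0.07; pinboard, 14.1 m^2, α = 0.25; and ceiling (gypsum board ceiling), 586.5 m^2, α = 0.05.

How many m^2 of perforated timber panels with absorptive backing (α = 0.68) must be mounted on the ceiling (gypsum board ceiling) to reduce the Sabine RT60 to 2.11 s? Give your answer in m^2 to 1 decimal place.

Equivalent absorption area: A₁ = 586.5·0.07 + 957.8·0.07 + 14.1·0.25 + 586.5·0.05 = 140.951 m^2.
V = 5220.117 m³. Target absorption A₂ = 0.161 × 5220.117 / 2.11 = 398.312 sabins.
ΔA needed = 398.312 − 140.951 = 257.361 sabins.
Net gain per m^2: Δα = 0.68 − 0.05 = 0.63.
Panel area = 257.361 / 0.63 = 408.5 m^2.

408.5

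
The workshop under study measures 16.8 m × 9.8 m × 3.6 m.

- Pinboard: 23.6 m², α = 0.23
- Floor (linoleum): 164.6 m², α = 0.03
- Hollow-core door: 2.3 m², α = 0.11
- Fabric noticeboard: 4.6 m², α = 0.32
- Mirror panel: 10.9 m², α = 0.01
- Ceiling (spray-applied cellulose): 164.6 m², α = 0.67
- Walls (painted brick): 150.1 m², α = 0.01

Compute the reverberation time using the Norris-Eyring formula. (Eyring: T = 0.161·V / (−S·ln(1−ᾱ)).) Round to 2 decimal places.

Total surface area S = 23.6 + 164.6 + 2.3 + 4.6 + 10.9 + 164.6 + 150.1 = 520.7 m².
Absorption A = 23.6×0.23 + 164.6×0.03 + 2.3×0.11 + 4.6×0.32 + 10.9×0.01 + 164.6×0.67 + 150.1×0.01 = 123.983 sabins.
Mean coefficient ᾱ = A/S = 0.2381.
−S·ln(1−ᾱ) = −520.7 × ln(1 − 0.2381) = 141.599.
V = 16.8 × 9.8 × 3.6 = 592.704 m³.
T = 0.161·V/[−S·ln(1−ᾱ)] = 0.161·592.704/141.599 = 0.67 s.

0.67 sec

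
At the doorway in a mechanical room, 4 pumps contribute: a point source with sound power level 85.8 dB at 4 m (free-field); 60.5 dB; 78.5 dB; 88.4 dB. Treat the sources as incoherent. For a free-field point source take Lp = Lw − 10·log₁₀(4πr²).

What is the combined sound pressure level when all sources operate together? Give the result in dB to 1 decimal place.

88.8 dB

Source at 4 m: Lp = 85.8 − 10·log₁₀(4π·4²) = 85.8 − 10·log₁₀(201.062) = 62.8 dB.
Σ 10^(Lᵢ/10) = 7.657e+08.
Combined level = 10 log₁₀(7.657e+08) = 88.8 dB.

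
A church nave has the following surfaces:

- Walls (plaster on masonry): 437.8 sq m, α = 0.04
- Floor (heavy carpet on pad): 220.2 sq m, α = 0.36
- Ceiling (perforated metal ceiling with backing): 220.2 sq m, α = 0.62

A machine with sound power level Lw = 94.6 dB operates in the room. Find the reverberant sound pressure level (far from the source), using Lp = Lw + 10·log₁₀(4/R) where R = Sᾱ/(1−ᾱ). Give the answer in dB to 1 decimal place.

75.6 dB

Σ(Sᵢαᵢ) = 437.8·0.04 + 220.2·0.36 + 220.2·0.62 = 233.308; total area S = 878.2 sq m.
ᾱ = 233.308/878.2 = 0.2657; R = Sᾱ/(1−ᾱ) = 233.308/(1−0.2657) = 317.728 sq m.
Lp = Lw + 10 log₁₀(4/R) = 94.6 -19.00 = 75.6 dB.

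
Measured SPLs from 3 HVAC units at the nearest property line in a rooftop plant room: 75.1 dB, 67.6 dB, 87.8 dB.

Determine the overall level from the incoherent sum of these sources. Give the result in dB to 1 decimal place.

88.1 dB

Σ 10^(Lᵢ/10) = 6.407e+08.
L_total = 10·log₁₀(6.407e+08) = 88.1 dB.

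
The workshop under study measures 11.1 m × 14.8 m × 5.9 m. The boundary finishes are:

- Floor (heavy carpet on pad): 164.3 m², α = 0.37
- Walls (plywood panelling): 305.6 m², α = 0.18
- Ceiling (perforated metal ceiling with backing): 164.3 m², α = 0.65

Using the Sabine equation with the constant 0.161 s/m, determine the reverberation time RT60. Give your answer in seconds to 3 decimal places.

0.701 s

A = Σ Sᵢαᵢ = 164.3×0.37 + 305.6×0.18 + 164.3×0.65 = 222.594 sabins.
Volume V = 11.1 × 14.8 × 5.9 = 969.252 m³.
RT60 = 0.161 · V / A = 0.161 × 969.252 / 222.594 = 0.701 s.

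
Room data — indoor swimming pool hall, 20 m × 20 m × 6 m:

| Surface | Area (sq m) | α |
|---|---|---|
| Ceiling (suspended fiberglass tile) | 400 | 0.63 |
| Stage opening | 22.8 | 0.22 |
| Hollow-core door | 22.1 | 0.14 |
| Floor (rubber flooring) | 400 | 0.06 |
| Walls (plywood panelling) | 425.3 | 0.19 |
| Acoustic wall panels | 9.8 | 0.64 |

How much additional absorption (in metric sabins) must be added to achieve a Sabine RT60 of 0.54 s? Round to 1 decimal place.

Total absorption A₁ = 400×0.63 + 22.8×0.22 + 22.1×0.14 + 400×0.06 + 425.3×0.19 + 9.8×0.64
  = 252.000 + 5.016 + 3.094 + 24.000 + 80.807 + 6.272 = 371.189 sq m sabins.
V = 2400 m³. Required absorption A₂ = 0.161 × 2400 / 0.54 = 715.556 sabins.
Additional absorption ΔA = 715.556 − 371.189 = 344.4 sabins.

344.4 sabins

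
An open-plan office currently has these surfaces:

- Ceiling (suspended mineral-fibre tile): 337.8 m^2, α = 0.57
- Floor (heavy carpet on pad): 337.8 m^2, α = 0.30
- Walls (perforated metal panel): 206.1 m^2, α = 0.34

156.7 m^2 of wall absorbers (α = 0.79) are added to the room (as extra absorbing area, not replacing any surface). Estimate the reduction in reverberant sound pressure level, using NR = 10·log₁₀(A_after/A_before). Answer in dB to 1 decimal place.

A_before = Σ Sᵢαᵢ = 337.8×0.57 + 337.8×0.30 + 206.1×0.34 = 363.960 sabins.
Treatment contributes 156.7·0.79 = 123.793 sabins.
A_after = 363.960 + 123.793 = 487.753 sabins.
Reduction = 10 log₁₀(A_after/A_before) = 10 log₁₀(1.3401) = 1.3 dB.

1.3 dB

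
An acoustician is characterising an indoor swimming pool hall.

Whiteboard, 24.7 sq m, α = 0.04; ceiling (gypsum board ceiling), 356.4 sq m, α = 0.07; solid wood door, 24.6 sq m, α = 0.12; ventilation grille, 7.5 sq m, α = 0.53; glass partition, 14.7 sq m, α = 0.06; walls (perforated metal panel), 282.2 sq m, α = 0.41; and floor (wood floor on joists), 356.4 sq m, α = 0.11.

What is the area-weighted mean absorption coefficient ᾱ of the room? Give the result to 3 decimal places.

Total surface area S = 1066.5 sq m.
A = 24.7*0.04 + 356.4*0.07 + 24.6*0.12 + 7.5*0.53 + 14.7*0.06 + 282.2*0.41 + 356.4*0.11 = 188.651 sabins.
ᾱ = A/S = 0.177.

0.177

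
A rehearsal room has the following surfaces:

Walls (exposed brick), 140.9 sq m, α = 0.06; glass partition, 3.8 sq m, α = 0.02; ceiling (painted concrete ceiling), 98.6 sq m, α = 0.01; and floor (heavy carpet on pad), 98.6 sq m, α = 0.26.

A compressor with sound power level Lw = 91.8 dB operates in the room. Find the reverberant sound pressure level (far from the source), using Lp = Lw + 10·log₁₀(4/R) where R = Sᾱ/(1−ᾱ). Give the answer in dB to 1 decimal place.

81.9 dB

A = 35.152 sabins; S = 341.9 sq m.
ᾱ = 35.152/341.9 = 0.1028; R = Sᾱ/(1−ᾱ) = 35.152/(1−0.1028) = 39.180 sq m.
Lp = Lw + 10 log₁₀(4/R) = 91.8 -9.91 = 81.9 dB.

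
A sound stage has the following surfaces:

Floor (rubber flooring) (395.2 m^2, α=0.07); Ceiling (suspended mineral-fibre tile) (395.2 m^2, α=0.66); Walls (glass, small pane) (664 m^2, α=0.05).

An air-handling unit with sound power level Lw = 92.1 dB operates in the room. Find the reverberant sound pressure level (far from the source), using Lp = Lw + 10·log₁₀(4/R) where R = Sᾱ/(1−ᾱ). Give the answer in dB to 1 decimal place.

72.0 dB

A = 321.696 sabins; S = 1454.4 m^2.
ᾱ = 0.2212, so room constant R = A/(1−ᾱ) = 413.066 m^2.
Lp = 92.1 + 10·log₁₀(4/413.066) = 92.1 + (-20.14) = 72.0 dB.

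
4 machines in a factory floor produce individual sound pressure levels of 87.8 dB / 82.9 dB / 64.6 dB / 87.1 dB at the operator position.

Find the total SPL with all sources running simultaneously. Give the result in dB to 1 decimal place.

91.2 dB

Converting to relative power and adding: 10^(87.8/10) + 10^(82.9/10) + 10^(64.6/10) + 10^(87.1/10) = 1.313e+09.
Back to dB: 10·log₁₀ Σ = 91.2 dB.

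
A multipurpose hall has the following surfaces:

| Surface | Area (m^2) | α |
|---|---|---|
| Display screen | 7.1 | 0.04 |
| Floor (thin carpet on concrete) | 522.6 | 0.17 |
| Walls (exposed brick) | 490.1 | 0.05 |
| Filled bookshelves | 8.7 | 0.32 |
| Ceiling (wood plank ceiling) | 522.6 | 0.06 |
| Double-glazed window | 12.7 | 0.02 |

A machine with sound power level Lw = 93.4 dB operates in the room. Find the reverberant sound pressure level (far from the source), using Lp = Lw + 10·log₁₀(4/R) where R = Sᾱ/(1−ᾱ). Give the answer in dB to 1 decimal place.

77.3 dB

Σ(Sᵢαᵢ) = 7.1·0.04 + 522.6·0.17 + 490.1·0.05 + 8.7·0.32 + 522.6·0.06 + 12.7·0.02 = 148.025; total area S = 1563.8 m^2.
ᾱ = 148.025/1563.8 = 0.0947; R = Sᾱ/(1−ᾱ) = 148.025/(1−0.0947) = 163.509 m^2.
Lp = 93.4 + 10·log₁₀(4/163.509) = 93.4 + (-16.11) = 77.3 dB.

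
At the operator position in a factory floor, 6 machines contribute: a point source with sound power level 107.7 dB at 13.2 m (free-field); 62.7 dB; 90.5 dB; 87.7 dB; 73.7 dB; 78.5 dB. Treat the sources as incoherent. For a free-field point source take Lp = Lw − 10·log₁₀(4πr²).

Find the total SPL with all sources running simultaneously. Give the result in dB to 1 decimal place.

92.6 dB

Source at 13.2 m: Lp = 107.7 − 10·log₁₀(4π·13.2²) = 107.7 − 10·log₁₀(2189.564) = 74.3 dB.
Σ 10^(Lᵢ/10) = 1.834e+09.
Combined level = 10 log₁₀(1.834e+09) = 92.6 dB.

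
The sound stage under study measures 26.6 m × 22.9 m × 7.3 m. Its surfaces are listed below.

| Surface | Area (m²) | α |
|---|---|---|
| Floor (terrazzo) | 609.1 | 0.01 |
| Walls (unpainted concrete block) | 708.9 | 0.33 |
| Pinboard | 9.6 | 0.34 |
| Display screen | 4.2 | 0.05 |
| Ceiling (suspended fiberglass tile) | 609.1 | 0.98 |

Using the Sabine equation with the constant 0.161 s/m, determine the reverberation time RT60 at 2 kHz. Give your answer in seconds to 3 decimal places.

Total absorption A = 609.1*0.01 + 708.9*0.33 + 9.6*0.34 + 4.2*0.05 + 609.1*0.98
  = 6.091 + 233.937 + 3.264 + 0.210 + 596.918 = 840.420 m² sabins.
Volume V = 26.6 × 22.9 × 7.3 = 4446.722 m³.
RT60 = 0.161 · V / A = 0.161 × 4446.722 / 840.420 = 0.852 s.

0.852 s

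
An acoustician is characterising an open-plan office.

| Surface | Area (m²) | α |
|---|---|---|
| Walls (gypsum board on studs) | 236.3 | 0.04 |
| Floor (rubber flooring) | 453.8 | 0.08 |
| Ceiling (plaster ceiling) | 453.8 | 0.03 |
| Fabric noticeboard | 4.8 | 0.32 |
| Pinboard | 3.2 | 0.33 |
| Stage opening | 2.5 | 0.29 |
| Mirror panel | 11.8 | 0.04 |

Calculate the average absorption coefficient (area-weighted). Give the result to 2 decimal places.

S = Σ Sᵢ = 236.3 + 453.8 + 453.8 + 4.8 + 3.2 + 2.5 + 11.8 = 1166.2 m².
A = 236.3*0.04 + 453.8*0.08 + 453.8*0.03 + 4.8*0.32 + 3.2*0.33 + 2.5*0.29 + 11.8*0.04 = 63.159 sabins.
ᾱ = 63.159 / 1166.2 = 0.05.

0.05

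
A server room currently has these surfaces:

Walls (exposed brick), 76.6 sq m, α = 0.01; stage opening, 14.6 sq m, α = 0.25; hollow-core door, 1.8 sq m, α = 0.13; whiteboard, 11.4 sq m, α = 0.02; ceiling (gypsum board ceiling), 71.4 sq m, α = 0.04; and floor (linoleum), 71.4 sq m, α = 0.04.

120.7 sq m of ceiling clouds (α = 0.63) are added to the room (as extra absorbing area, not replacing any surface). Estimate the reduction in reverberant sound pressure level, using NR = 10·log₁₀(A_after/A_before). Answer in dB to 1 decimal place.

9.1 dB

Equivalent absorption area: A_before = 76.6·0.01 + 14.6·0.25 + 1.8·0.13 + 11.4·0.02 + 71.4·0.04 + 71.4·0.04 = 10.590 sq m.
Treatment contributes 120.7·0.63 = 76.041 sabins.
New total A_after = 86.631 sabins.
Reduction = 10 log₁₀(A_after/A_before) = 10 log₁₀(8.1805) = 9.1 dB.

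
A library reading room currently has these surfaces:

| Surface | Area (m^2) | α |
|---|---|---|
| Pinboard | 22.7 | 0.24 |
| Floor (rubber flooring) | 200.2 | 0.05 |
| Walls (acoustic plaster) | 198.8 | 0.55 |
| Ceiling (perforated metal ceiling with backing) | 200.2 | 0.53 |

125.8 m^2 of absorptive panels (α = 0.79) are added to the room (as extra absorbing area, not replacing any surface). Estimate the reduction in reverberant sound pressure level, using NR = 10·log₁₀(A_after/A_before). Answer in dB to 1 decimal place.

1.6 dB

A_before = Σ Sᵢαᵢ = 22.7×0.24 + 200.2×0.05 + 198.8×0.55 + 200.2×0.53 = 230.904 sabins.
Added absorption = 125.8 × 0.79 = 99.382 sabins.
New total A_after = 330.286 sabins.
NR = 10·log₁₀(330.286/230.904) = 1.6 dB.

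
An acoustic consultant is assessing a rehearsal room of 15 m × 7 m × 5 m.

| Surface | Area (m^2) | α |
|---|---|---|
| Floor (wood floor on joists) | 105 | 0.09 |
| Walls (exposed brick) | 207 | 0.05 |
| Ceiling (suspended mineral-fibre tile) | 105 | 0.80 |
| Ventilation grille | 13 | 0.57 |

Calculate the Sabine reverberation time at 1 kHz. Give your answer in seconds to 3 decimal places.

0.760 seconds

Equivalent absorption area: A = 105×0.09 + 207×0.05 + 105×0.80 + 13×0.57 = 111.210 m^2.
V = 15·7·5 = 525 m³.
Sabine: RT60 = 0.161 × 525 / 111.210 = 0.760 s.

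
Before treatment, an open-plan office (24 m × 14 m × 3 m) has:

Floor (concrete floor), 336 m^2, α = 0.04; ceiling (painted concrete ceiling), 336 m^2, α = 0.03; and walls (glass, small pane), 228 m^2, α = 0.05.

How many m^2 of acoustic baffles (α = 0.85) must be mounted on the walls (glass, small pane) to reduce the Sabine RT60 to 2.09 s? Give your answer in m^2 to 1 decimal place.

Total absorption A₁ = 336×0.04 + 336×0.03 + 228×0.05
  = 13.440 + 10.080 + 11.400 = 34.920 m^2 sabins.
V = 1008 m³. Target absorption A₂ = 0.161 × 1008 / 2.09 = 77.650 sabins.
Absorption to add: 77.650 − 34.920 = 42.730 sabins.
Each m^2 of panel replacing the walls (glass, small pane) adds (0.85 − 0.05) = 0.80 sabins.
Area = ΔA/Δα = 42.730/0.80 = 53.4 m^2.

53.4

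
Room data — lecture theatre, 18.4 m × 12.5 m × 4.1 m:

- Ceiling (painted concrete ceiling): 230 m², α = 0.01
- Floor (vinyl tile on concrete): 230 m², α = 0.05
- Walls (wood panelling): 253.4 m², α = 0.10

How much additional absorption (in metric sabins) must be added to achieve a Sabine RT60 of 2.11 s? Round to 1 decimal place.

Equivalent absorption area: A₁ = 230·0.01 + 230·0.05 + 253.4·0.10 = 39.140 m².
Target A₂ = 0.161·943/2.11 = 71.954 sabins (V = 943 m³).
Shortfall: 71.954 − 39.140 = 32.8 sabins.

32.8 sabins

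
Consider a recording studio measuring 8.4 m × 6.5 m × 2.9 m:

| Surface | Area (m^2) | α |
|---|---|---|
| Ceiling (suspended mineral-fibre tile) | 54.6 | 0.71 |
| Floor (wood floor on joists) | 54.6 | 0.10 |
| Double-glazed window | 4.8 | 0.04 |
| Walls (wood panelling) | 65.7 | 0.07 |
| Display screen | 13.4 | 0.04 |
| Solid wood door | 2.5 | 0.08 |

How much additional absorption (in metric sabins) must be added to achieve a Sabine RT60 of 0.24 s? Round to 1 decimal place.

Summing Sᵢαᵢ: 38.766 + 5.460 + 0.192 + 4.599 + 0.536 + 0.200 → A₁ = 49.753 sabins.
Target A₂ = 0.161·158.34/0.24 = 106.220 sabins (V = 158.34 m³).
Additional absorption ΔA = 106.220 − 49.753 = 56.5 sabins.

56.5 sabins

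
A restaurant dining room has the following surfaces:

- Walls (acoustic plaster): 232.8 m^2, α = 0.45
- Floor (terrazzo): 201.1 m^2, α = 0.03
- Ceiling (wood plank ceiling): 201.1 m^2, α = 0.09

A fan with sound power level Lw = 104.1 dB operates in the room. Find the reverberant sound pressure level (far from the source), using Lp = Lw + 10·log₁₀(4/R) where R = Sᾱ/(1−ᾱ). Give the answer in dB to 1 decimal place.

88.0 dB

A = 128.892 sabins; S = 635.0 m^2.
ᾱ = 128.892/635.0 = 0.2030; R = Sᾱ/(1−ᾱ) = 128.892/(1−0.2030) = 161.721 m^2.
Lp = Lw + 10 log₁₀(4/R) = 104.1 -16.07 = 88.0 dB.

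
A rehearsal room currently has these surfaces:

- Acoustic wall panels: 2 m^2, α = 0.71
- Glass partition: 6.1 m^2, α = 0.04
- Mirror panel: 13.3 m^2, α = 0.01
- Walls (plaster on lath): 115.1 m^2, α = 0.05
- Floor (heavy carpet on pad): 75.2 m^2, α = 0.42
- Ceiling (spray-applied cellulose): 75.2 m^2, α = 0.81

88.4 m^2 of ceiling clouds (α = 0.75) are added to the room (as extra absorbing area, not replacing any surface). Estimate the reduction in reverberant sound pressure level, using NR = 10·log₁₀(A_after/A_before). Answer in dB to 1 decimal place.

2.2 dB

A_before = Σ Sᵢαᵢ = 2×0.71 + 6.1×0.04 + 13.3×0.01 + 115.1×0.05 + 75.2×0.42 + 75.2×0.81 = 100.048 sabins.
Added absorption = 88.4 × 0.75 = 66.300 sabins.
A_after = 100.048 + 66.300 = 166.348 sabins.
Reduction = 10 log₁₀(A_after/A_before) = 10 log₁₀(1.6627) = 2.2 dB.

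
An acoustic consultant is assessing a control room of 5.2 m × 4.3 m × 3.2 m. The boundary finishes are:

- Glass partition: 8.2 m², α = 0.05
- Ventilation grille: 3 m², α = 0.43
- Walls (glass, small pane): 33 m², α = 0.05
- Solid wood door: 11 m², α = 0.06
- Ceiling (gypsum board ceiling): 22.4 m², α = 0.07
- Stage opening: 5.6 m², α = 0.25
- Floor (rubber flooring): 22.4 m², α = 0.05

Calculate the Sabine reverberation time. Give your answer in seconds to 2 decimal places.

Summing Sᵢαᵢ: 0.410 + 1.290 + 1.650 + 0.660 + 1.568 + 1.400 + 1.120 → A = 8.098 sabins.
Room volume: 71.552 m³.
Sabine: RT60 = 0.161 × 71.552 / 8.098 = 1.42 s.

1.42 sec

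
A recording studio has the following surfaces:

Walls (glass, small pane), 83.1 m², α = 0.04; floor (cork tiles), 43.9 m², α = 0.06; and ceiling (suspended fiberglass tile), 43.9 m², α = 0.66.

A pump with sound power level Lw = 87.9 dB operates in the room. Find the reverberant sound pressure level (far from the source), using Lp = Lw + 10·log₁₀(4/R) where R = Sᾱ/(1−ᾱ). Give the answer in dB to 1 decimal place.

77.5 dB

Σ(Sᵢαᵢ) = 83.1·0.04 + 43.9·0.06 + 43.9·0.66 = 34.932; total area S = 170.9 m².
ᾱ = 0.2044, so room constant R = A/(1−ᾱ) = 43.906 m².
Lp = Lw + 10 log₁₀(4/R) = 87.9 -10.40 = 77.5 dB.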